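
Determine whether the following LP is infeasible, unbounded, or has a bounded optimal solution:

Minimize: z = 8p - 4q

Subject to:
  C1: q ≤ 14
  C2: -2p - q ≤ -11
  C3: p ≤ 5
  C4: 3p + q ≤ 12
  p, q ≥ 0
The point (0, 12) satisfies every constraint, so the LP is feasible; the constraints give p ≤ 5 and q ≤ 14, which with p, q ≥ 0 keep the feasible region inside a bounded box. A feasible, bounded LP attains a finite optimum at a vertex.

Evaluating z = 8p - 4q at each vertex:
  (1, 9): z = -28
  (0, 12): z = -48
  (0, 11): z = -44

Feasible with finite optimum z* = -48 at (0, 12).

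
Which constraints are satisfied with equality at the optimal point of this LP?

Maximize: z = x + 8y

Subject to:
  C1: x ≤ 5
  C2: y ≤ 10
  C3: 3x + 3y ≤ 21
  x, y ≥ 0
Optimal: x = 0, y = 7
Binding: C3, x ≥ 0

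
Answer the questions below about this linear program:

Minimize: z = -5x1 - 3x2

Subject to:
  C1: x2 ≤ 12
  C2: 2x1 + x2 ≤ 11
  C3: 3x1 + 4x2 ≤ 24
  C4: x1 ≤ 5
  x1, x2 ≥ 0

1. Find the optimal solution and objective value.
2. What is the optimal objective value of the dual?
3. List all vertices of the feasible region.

1. x1 = 4, x2 = 3, z = -29
2. -29 (by strong duality, equal to the primal optimum)
3. (0, 0), (5, 0), (5, 1), (4, 3), (0, 6)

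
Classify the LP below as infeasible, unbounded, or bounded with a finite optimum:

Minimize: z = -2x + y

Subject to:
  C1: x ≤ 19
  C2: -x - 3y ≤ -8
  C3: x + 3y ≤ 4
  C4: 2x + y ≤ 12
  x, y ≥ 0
C3 requires x + 3y ≤ 4, while C2 (-x - 3y ≤ -8) is equivalent to x + 3y ≥ 8. Together they would need 8 ≤ x + 3y ≤ 4, which is impossible since 8 > 4. No point satisfies all constraints.

The feasible region is empty; the LP is infeasible.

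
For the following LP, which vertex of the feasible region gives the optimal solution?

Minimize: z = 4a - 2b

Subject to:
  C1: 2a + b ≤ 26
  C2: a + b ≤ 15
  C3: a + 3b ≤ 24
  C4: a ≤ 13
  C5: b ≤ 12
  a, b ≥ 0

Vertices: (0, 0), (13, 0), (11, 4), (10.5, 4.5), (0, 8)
Evaluating z = 4a - 2b at each vertex:
  (0, 0): z = 0
  (13, 0): z = 52
  (11, 4): z = 36
  (10.5, 4.5): z = 33
  (0, 8): z = -16

The smallest value is z = -16, attained at (0, 8).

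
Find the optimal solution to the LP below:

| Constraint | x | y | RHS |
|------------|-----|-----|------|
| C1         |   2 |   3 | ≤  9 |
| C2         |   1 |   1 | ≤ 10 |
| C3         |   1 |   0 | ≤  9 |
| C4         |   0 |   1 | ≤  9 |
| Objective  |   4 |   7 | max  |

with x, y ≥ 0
Each vertex is the intersection of two constraint boundaries that also satisfies all remaining constraints:
  x = 0 and y = 0 → (0, 0)
  2x + 3y = 9 and y = 0 → (4.5, 0)
  2x + 3y = 9 and x = 0 → (0, 3)

Evaluating z = 4x + 7y at each vertex:
  (0, 0): z = 0
  (4.5, 0): z = 18
  (0, 3): z = 21

The maximum is at (0, 3) with z = 21.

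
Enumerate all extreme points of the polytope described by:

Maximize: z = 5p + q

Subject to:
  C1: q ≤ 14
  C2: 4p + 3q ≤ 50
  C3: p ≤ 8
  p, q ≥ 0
Each vertex is the intersection of two constraint boundaries that also satisfies all remaining constraints:
  p = 0 and q = 0 → (0, 0)
  p = 8 and q = 0 → (8, 0)
  4p + 3q = 50 and p = 8 → (8, 6)
  q = 14 and 4p + 3q = 50 → (2, 14)
  q = 14 and p = 0 → (0, 14)

Vertices: (0, 0), (8, 0), (8, 6), (2, 14), (0, 14)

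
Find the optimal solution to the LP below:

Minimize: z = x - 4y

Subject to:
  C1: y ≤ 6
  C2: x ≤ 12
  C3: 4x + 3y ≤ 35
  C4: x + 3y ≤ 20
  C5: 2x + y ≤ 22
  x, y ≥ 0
Each vertex is the intersection of two constraint boundaries that also satisfies all remaining constraints:
  x = 0 and y = 0 → (0, 0)
  4x + 3y = 35 and y = 0 → (8.75, 0)
  4x + 3y = 35 and x + 3y = 20 → (5, 5)
  y = 6 and x + 3y = 20 → (2, 6)
  y = 6 and x = 0 → (0, 6)

Evaluating z = x - 4y at each vertex:
  (0, 0): z = 0
  (8.75, 0): z = 8.75
  (5, 5): z = -15
  (2, 6): z = -22
  (0, 6): z = -24

The minimum is at (0, 6) with z = -24.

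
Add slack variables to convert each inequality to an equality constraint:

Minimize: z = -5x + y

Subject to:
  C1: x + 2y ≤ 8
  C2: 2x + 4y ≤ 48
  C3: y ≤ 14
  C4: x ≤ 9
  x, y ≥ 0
min z = -5x + y

s.t.
  x + 2y + s1 = 8
  2x + 4y + s2 = 48
  y + s3 = 14
  x + s4 = 9
  x, y, s1, s2, s3, s4 ≥ 0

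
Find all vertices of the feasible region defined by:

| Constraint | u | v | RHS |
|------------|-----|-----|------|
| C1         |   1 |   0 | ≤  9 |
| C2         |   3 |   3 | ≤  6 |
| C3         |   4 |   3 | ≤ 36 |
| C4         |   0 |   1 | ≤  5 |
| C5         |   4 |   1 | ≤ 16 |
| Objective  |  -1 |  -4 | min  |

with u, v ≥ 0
Each vertex is the intersection of two constraint boundaries that also satisfies all remaining constraints:
  u = 0 and v = 0 → (0, 0)
  3u + 3v = 6 and v = 0 → (2, 0)
  3u + 3v = 6 and u = 0 → (0, 2)

Vertices: (0, 0), (2, 0), (0, 2)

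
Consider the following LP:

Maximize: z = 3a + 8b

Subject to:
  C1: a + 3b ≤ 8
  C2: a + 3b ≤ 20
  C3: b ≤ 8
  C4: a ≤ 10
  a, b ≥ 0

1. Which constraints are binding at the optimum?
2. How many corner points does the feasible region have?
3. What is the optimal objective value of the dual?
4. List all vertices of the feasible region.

1. C1, b ≥ 0
2. 3
3. 24 (by strong duality, equal to the primal optimum)
4. (0, 0), (8, 0), (0, 2.667)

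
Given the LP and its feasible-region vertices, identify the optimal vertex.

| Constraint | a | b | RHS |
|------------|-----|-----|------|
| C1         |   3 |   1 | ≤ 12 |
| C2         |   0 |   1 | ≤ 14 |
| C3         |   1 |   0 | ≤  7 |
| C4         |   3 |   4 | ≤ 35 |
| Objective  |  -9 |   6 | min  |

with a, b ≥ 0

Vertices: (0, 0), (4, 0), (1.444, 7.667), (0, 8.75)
(4, 0) with z = -36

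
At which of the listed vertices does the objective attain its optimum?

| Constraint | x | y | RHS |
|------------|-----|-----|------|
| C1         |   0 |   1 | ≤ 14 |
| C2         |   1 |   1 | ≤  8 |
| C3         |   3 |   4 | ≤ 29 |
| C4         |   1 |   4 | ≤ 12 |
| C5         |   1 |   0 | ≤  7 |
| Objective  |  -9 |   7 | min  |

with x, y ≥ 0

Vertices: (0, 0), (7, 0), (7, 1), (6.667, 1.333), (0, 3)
Evaluating z = -9x + 7y at each vertex:
  (0, 0): z = 0
  (7, 0): z = -63
  (7, 1): z = -56
  (6.667, 1.333): z = -50.67
  (0, 3): z = 21

The smallest value is z = -63, attained at (7, 0).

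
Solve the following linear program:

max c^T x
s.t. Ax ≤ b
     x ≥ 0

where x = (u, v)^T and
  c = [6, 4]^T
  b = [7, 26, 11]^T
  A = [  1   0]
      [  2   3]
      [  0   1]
u = 7, v = 4, z = 58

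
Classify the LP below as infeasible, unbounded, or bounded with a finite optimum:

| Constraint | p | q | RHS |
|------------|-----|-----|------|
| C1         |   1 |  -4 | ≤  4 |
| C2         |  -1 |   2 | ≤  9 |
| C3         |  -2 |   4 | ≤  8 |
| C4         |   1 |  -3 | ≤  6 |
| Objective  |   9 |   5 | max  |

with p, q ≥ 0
Feasible point: (0, 0) satisfies every constraint, so the LP is feasible.
Direction d = (2, 1): for each constraint row a, a·d ≤ 0 —
  (1)(2) + (-4)(1) = -2 ≤ 0
  (-1)(2) + (2)(1) = 0 ≤ 0
  (-2)(2) + (4)(1) = 0 ≤ 0
  (1)(2) + (-3)(1) = -1 ≤ 0
and d ≥ 0, so (0, 0) + t·d stays feasible for every t ≥ 0. Along this ray z = 9p + 5q changes by 23 per unit t, so z → +∞.

Unbounded: there is a feasible ray along which z → +∞.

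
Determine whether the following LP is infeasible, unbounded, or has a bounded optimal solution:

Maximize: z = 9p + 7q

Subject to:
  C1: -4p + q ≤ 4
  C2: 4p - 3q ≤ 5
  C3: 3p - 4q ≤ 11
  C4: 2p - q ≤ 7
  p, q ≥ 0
Feasible point: (0, 0) satisfies every constraint, so the LP is feasible.
Direction d = (1, 4): for each constraint row a, a·d ≤ 0 —
  (-4)(1) + (1)(4) = 0 ≤ 0
  (4)(1) + (-3)(4) = -8 ≤ 0
  (3)(1) + (-4)(4) = -13 ≤ 0
  (2)(1) + (-1)(4) = -2 ≤ 0
and d ≥ 0, so (0, 0) + t·d stays feasible for every t ≥ 0. Along this ray z = 9p + 7q changes by 37 per unit t, so z → +∞.

Unbounded: there is a feasible ray along which z → +∞.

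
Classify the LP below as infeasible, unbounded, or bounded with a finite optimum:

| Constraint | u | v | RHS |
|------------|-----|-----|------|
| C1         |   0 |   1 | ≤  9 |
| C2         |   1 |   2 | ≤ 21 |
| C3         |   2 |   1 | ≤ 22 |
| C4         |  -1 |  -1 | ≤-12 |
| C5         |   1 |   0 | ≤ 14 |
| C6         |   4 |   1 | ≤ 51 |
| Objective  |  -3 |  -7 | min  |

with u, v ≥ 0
The point (3, 9) satisfies every constraint, so the LP is feasible; the constraints give u ≤ 14 and v ≤ 9, which with u, v ≥ 0 keep the feasible region inside a bounded box. A feasible, bounded LP attains a finite optimum at a vertex.

Bounded optimum: z* = -72 at (3, 9).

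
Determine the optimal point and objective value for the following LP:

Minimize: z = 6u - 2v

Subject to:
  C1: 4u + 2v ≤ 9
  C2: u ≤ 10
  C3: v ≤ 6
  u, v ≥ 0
Each vertex is the intersection of two constraint boundaries that also satisfies all remaining constraints:
  u = 0 and v = 0 → (0, 0)
  4u + 2v = 9 and v = 0 → (2.25, 0)
  4u + 2v = 9 and u = 0 → (0, 4.5)

Evaluating z = 6u - 2v at each vertex:
  (0, 0): z = 0
  (2.25, 0): z = 13.5
  (0, 4.5): z = -9

The minimum is at (0, 4.5) with z = -9.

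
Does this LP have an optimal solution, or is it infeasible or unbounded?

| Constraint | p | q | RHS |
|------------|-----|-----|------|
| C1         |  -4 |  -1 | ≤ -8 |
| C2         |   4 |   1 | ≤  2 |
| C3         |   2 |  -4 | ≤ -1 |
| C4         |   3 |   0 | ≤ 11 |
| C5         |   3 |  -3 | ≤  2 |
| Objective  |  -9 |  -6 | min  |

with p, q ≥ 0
C2 requires 4p + q ≤ 2, while C1 (-4p - q ≤ -8) is equivalent to 4p + q ≥ 8. Together they would need 8 ≤ 4p + q ≤ 2, which is impossible since 8 > 2. No point satisfies all constraints.

The feasible region is empty; the LP is infeasible.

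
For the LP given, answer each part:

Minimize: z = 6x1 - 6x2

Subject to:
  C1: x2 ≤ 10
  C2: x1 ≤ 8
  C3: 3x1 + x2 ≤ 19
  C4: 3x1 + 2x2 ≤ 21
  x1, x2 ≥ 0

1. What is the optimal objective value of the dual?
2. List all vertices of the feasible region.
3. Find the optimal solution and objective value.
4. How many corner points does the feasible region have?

1. -60 (by strong duality, equal to the primal optimum)
2. (0, 0), (6.333, 0), (5.667, 2), (0.3333, 10), (0, 10)
3. x1 = 0, x2 = 10, z = -60
4. 5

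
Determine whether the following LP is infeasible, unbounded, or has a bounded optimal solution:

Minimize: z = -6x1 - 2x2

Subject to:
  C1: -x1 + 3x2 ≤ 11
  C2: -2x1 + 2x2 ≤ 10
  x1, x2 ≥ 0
Feasible point: (0, 0) satisfies every constraint, so the LP is feasible.
Direction d = (1, 0): for each constraint row a, a·d ≤ 0 —
  (-1)(1) + (3)(0) = -1 ≤ 0
  (-2)(1) + (2)(0) = -2 ≤ 0
and d ≥ 0, so (0, 0) + t·d stays feasible for every t ≥ 0. Along this ray z = -6x1 - 2x2 changes by -6 per unit t, so z → −∞.

Unbounded: there is a feasible ray along which z → −∞.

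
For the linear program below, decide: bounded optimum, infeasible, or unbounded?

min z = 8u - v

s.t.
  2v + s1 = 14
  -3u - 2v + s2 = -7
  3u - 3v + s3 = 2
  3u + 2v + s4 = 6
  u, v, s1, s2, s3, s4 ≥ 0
The row 3u + 2v + s4 = 6 with s4 ≥ 0 requires 3u + 2v ≤ 6, while the row -3u - 2v + s2 = -7 with s2 ≥ 0 is equivalent to 3u + 2v ≥ 7. Together they would need 7 ≤ 3u + 2v ≤ 6, which is impossible since 7 > 6. No point satisfies all constraints.

Infeasible: no point satisfies all constraints simultaneously.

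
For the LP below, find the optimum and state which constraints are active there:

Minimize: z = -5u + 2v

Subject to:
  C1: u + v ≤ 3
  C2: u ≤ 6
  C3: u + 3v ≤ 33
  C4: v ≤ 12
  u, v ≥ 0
Optimal: u = 3, v = 0
Binding: C1, v ≥ 0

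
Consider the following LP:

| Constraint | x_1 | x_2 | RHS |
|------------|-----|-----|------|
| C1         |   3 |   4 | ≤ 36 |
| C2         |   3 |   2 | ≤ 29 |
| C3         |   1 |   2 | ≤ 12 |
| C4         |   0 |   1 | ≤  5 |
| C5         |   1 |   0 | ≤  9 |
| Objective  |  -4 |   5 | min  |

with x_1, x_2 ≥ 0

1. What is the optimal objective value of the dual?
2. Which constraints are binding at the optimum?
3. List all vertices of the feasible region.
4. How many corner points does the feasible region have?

1. -36 (by strong duality, equal to the primal optimum)
2. C5, x_2 ≥ 0
3. (0, 0), (9, 0), (9, 1), (8.5, 1.75), (2, 5), (0, 5)
4. 6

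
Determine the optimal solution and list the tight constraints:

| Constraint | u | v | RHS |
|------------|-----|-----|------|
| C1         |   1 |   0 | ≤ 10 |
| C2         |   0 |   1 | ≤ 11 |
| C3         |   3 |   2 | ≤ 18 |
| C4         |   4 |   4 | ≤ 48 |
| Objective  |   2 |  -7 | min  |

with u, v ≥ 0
Optimal: u = 0, v = 9
Binding: C3, u ≥ 0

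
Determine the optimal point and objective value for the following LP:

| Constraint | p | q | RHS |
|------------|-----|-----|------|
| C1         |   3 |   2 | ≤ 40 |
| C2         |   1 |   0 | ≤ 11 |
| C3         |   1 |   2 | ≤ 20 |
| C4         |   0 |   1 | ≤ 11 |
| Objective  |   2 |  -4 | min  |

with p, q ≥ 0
Each vertex is the intersection of two constraint boundaries that also satisfies all remaining constraints:
  p = 0 and q = 0 → (0, 0)
  p = 11 and q = 0 → (11, 0)
  3p + 2q = 40 and p = 11 → (11, 3.5)
  3p + 2q = 40 and p + 2q = 20 → (10, 5)
  p + 2q = 20 and p = 0 → (0, 10)

Evaluating z = 2p - 4q at each vertex:
  (0, 0): z = 0
  (11, 0): z = 22
  (11, 3.5): z = 8
  (10, 5): z = 0
  (0, 10): z = -40

The minimum is at (0, 10) with z = -40.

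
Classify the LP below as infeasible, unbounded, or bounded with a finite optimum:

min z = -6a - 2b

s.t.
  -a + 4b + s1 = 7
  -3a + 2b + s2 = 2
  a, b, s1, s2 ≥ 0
Feasible point: (0, 0) satisfies every constraint, so the LP is feasible.
Direction d = (1, 0): for each constraint row a, a·d ≤ 0 —
  (-1)(1) + (4)(0) = -1 ≤ 0
  (-3)(1) + (2)(0) = -3 ≤ 0
and d ≥ 0, so (0, 0) + t·d stays feasible for every t ≥ 0. Along this ray z = -6a - 2b changes by -6 per unit t, so z → −∞.

The LP is unbounded; z can be made arbitrarily small.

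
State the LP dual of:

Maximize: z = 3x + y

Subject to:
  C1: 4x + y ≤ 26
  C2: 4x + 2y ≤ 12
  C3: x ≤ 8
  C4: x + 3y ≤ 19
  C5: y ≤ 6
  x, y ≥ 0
Minimize: z = 26y1 + 12y2 + 8y3 + 19y4 + 6y5

Subject to:
  C1: -4y1 - 4y2 - y3 - y4 ≤ -3
  C2: -y1 - 2y2 - 3y4 - y5 ≤ -1
  y1, y2, y3, y4, y5 ≥ 0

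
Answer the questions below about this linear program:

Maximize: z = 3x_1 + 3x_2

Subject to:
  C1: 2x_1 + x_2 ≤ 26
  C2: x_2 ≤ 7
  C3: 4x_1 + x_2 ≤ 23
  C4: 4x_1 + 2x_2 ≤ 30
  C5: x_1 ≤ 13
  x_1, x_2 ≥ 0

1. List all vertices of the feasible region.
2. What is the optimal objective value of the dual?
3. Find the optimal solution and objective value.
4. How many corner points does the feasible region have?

1. (0, 0), (5.75, 0), (4, 7), (0, 7)
2. 33 (by strong duality, equal to the primal optimum)
3. x_1 = 4, x_2 = 7, z = 33
4. 4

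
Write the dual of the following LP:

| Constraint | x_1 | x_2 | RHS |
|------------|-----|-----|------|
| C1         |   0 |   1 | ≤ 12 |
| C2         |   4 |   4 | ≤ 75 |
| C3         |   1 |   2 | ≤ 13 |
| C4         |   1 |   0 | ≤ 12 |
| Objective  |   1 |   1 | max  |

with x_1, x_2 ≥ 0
Minimize: z = 12y1 + 75y2 + 13y3 + 12y4

Subject to:
  C1: -4y2 - y3 - y4 ≤ -1
  C2: -y1 - 4y2 - 2y3 ≤ -1
  y1, y2, y3, y4 ≥ 0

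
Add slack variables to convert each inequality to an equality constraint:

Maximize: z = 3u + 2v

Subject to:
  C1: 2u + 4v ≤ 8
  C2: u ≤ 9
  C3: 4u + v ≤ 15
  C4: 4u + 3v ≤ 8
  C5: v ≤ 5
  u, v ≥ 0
max z = 3u + 2v

s.t.
  2u + 4v + s1 = 8
  u + s2 = 9
  4u + v + s3 = 15
  4u + 3v + s4 = 8
  v + s5 = 5
  u, v, s1, s2, s3, s4, s5 ≥ 0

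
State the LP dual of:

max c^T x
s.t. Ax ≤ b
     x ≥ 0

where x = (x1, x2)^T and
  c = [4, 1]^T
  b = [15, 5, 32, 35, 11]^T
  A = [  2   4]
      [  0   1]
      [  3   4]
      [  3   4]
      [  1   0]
Minimize: z = 15y1 + 5y2 + 32y3 + 35y4 + 11y5

Subject to:
  C1: -2y1 - 3y3 - 3y4 - y5 ≤ -4
  C2: -4y1 - y2 - 4y3 - 4y4 ≤ -1
  y1, y2, y3, y4, y5 ≥ 0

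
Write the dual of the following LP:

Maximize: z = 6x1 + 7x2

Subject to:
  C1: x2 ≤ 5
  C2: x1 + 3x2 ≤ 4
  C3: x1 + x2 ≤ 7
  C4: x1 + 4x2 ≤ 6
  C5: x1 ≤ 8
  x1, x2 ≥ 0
Minimize: z = 5y1 + 4y2 + 7y3 + 6y4 + 8y5

Subject to:
  C1: -y2 - y3 - y4 - y5 ≤ -6
  C2: -y1 - 3y2 - y3 - 4y4 ≤ -7
  y1, y2, y3, y4, y5 ≥ 0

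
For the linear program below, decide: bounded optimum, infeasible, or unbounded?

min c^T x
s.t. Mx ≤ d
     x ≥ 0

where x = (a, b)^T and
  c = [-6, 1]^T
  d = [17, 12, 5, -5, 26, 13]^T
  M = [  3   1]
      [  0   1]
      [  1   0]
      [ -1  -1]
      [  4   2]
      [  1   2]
The point (5, 0) satisfies every constraint, so the LP is feasible; the constraints give a ≤ 5 and b ≤ 12, which with a, b ≥ 0 keep the feasible region inside a bounded box. A feasible, bounded LP attains a finite optimum at a vertex.

Bounded optimum: z* = -30 at (5, 0).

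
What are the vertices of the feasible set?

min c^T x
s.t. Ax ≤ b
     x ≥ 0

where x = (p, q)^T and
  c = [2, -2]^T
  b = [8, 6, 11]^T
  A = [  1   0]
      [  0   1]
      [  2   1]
Each vertex is the intersection of two constraint boundaries that also satisfies all remaining constraints:
  p = 0 and q = 0 → (0, 0)
  2p + q = 11 and q = 0 → (5.5, 0)
  q = 6 and 2p + q = 11 → (2.5, 6)
  q = 6 and p = 0 → (0, 6)

Vertices: (0, 0), (5.5, 0), (2.5, 6), (0, 6)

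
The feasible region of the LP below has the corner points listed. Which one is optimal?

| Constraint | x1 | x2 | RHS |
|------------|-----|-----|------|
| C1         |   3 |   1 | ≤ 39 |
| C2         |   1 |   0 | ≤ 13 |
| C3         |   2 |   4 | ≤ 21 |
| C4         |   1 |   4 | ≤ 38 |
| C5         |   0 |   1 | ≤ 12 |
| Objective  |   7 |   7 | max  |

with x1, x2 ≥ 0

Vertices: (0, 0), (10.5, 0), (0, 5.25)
(10.5, 0) with z = 73.5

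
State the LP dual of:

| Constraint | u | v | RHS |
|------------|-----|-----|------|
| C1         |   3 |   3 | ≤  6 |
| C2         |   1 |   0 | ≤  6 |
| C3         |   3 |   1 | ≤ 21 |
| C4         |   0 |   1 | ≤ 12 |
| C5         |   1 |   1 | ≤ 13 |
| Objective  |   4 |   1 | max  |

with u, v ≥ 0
Minimize: z = 6y1 + 6y2 + 21y3 + 12y4 + 13y5

Subject to:
  C1: -3y1 - y2 - 3y3 - y5 ≤ -4
  C2: -3y1 - y3 - y4 - y5 ≤ -1
  y1, y2, y3, y4, y5 ≥ 0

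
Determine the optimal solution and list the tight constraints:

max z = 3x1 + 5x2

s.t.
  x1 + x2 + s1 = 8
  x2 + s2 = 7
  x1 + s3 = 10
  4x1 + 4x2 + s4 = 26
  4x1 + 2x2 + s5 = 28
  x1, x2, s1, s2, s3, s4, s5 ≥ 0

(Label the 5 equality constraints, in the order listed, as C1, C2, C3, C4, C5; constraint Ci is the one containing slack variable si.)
Optimal: x1 = 0, x2 = 6.5
Binding: C4, x1 ≥ 0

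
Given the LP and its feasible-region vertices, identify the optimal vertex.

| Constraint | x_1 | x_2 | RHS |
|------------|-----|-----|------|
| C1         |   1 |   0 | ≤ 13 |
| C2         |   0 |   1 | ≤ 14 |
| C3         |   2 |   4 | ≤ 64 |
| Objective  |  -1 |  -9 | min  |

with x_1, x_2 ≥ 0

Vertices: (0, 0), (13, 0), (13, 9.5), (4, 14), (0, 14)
Evaluating z = -x_1 - 9x_2 at each vertex:
  (0, 0): z = 0
  (13, 0): z = -13
  (13, 9.5): z = -98.5
  (4, 14): z = -130
  (0, 14): z = -126

The smallest value is z = -130, attained at (4, 14).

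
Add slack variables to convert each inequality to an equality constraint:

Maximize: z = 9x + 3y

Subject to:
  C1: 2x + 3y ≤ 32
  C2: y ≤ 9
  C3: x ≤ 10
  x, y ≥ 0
max z = 9x + 3y

s.t.
  2x + 3y + s1 = 32
  y + s2 = 9
  x + s3 = 10
  x, y, s1, s2, s3 ≥ 0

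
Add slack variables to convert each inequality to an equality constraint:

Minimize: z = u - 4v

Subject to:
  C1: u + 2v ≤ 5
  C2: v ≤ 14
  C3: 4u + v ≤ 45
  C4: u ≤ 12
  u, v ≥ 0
min z = u - 4v

s.t.
  u + 2v + s1 = 5
  v + s2 = 14
  4u + v + s3 = 45
  u + s4 = 12
  u, v, s1, s2, s3, s4 ≥ 0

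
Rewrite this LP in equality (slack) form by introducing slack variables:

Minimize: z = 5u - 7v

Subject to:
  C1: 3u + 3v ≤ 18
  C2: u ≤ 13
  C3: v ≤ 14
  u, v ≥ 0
min z = 5u - 7v

s.t.
  3u + 3v + s1 = 18
  u + s2 = 13
  v + s3 = 14
  u, v, s1, s2, s3 ≥ 0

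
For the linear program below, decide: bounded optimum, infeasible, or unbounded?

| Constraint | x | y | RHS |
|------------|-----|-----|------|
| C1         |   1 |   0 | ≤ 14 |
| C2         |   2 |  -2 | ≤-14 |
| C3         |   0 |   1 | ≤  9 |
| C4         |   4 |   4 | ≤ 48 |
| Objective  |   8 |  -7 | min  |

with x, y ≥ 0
The point (0, 9) satisfies every constraint, so the LP is feasible; the constraints give x ≤ 14 and y ≤ 9, which with x, y ≥ 0 keep the feasible region inside a bounded box. A feasible, bounded LP attains a finite optimum at a vertex.

Evaluating z = 8x - 7y at each vertex:
  (0, 7): z = -49
  (2, 9): z = -47
  (0, 9): z = -63

Bounded optimum: z* = -63 at (0, 9).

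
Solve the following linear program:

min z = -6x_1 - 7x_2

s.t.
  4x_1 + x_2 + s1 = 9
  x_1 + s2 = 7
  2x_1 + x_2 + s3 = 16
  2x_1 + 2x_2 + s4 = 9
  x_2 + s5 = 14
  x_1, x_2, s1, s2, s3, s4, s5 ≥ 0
x_1 = 0, x_2 = 4.5, z = -31.5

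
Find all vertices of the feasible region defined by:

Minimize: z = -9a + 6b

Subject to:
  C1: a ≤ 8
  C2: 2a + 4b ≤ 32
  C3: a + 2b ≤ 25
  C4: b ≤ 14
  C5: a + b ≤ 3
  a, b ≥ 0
Each vertex is the intersection of two constraint boundaries that also satisfies all remaining constraints:
  a = 0 and b = 0 → (0, 0)
  a + b = 3 and b = 0 → (3, 0)
  a + b = 3 and a = 0 → (0, 3)

Vertices: (0, 0), (3, 0), (0, 3)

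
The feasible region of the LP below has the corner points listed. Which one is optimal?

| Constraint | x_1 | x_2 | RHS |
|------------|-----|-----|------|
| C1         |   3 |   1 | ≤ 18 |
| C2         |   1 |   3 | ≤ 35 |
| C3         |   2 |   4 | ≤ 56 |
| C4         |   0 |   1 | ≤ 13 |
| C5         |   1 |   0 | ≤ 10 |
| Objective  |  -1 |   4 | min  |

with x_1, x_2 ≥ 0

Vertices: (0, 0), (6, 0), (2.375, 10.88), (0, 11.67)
Evaluating z = -x_1 + 4x_2 at each vertex:
  (0, 0): z = 0
  (6, 0): z = -6
  (2.375, 10.88): z = 41.12
  (0, 11.67): z = 46.67

The smallest value is z = -6, attained at (6, 0).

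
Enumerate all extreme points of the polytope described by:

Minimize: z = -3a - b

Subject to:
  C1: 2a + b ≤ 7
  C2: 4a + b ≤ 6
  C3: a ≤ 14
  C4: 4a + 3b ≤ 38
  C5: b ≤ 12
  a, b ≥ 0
Each vertex is the intersection of two constraint boundaries that also satisfies all remaining constraints:
  a = 0 and b = 0 → (0, 0)
  4a + b = 6 and b = 0 → (1.5, 0)
  4a + b = 6 and a = 0 → (0, 6)

Vertices: (0, 0), (1.5, 0), (0, 6)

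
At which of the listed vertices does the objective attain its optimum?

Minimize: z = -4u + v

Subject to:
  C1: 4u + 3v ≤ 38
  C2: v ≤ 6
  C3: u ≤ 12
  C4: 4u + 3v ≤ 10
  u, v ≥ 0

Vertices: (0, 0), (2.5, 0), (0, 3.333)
Evaluating z = -4u + v at each vertex:
  (0, 0): z = 0
  (2.5, 0): z = -10
  (0, 3.333): z = 3.333

The smallest value is z = -10, attained at (2.5, 0).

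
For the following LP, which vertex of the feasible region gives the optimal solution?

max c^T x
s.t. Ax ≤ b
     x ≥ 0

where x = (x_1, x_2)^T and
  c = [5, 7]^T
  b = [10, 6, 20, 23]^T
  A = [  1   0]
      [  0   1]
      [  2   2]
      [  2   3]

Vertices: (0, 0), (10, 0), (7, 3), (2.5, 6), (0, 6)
(7, 3) with z = 56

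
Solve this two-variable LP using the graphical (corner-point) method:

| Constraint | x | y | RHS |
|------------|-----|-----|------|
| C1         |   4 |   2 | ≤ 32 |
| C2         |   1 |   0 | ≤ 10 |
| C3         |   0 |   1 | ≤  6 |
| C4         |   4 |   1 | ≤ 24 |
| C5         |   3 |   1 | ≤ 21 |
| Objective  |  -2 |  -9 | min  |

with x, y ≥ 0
x = 4.5, y = 6, z = -63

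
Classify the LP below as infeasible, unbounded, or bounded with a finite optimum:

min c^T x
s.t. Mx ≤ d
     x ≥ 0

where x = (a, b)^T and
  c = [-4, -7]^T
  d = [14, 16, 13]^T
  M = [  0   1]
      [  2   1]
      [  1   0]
The point (1, 14) satisfies every constraint, so the LP is feasible; the constraints give a ≤ 13 and b ≤ 14, which with a, b ≥ 0 keep the feasible region inside a bounded box. A feasible, bounded LP attains a finite optimum at a vertex.

Bounded optimum: z* = -102 at (1, 14).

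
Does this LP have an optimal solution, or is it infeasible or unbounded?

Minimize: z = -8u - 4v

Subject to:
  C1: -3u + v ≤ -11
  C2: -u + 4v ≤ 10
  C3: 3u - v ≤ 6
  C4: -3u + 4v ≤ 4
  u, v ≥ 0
C3 requires 3u - v ≤ 6, while C1 (-3u + v ≤ -11) is equivalent to 3u - v ≥ 11. Together they would need 11 ≤ 3u - v ≤ 6, which is impossible since 11 > 6. No point satisfies all constraints.

Infeasible: no point satisfies all constraints simultaneously.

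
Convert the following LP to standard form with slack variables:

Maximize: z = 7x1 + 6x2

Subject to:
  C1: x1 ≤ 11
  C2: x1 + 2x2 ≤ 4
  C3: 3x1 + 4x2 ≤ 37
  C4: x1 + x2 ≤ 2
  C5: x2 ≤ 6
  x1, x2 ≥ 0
max z = 7x1 + 6x2

s.t.
  x1 + s1 = 11
  x1 + 2x2 + s2 = 4
  3x1 + 4x2 + s3 = 37
  x1 + x2 + s4 = 2
  x2 + s5 = 6
  x1, x2, s1, s2, s3, s4, s5 ≥ 0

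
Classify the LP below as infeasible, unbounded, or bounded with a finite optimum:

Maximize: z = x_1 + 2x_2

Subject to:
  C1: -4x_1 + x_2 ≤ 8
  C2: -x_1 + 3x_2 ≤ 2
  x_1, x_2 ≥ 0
Feasible point: (0, 0) satisfies every constraint, so the LP is feasible.
Direction d = (1, 0): for each constraint row a, a·d ≤ 0 —
  (-4)(1) + (1)(0) = -4 ≤ 0
  (-1)(1) + (3)(0) = -1 ≤ 0
and d ≥ 0, so (0, 0) + t·d stays feasible for every t ≥ 0. Along this ray z = x_1 + 2x_2 changes by 1 per unit t, so z → +∞.

Unbounded: there is a feasible ray along which z → +∞.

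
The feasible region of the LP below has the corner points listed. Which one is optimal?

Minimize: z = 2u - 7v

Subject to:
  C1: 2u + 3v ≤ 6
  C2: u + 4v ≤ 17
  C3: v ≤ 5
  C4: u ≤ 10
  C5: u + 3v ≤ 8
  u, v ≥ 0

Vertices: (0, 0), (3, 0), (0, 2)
Evaluating z = 2u - 7v at each vertex:
  (0, 0): z = 0
  (3, 0): z = 6
  (0, 2): z = -14

The smallest value is z = -14, attained at (0, 2).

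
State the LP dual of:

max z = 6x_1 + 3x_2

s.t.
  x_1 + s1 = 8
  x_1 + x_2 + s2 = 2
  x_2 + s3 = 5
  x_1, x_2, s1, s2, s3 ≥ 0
Minimize: z = 8y1 + 2y2 + 5y3

Subject to:
  C1: -y1 - y2 ≤ -6
  C2: -y2 - y3 ≤ -3
  y1, y2, y3 ≥ 0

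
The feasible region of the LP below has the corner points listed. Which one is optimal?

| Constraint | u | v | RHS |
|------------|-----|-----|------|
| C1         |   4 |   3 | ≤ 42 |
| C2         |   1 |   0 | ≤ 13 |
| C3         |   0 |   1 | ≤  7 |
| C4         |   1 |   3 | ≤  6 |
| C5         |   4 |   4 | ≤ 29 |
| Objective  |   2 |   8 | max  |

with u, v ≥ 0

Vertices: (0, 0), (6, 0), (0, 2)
(0, 2) with z = 16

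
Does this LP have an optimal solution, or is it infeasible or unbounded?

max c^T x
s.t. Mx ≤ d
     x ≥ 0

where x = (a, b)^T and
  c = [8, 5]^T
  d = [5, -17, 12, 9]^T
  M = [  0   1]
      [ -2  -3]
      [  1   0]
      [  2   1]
The point (2, 5) satisfies every constraint, so the LP is feasible; the constraints give a ≤ 12 and b ≤ 5, which with a, b ≥ 0 keep the feasible region inside a bounded box. A feasible, bounded LP attains a finite optimum at a vertex.

Evaluating z = 8a + 5b at each vertex:
  (2.5, 4): z = 40
  (2, 5): z = 41
  (1, 5): z = 33

The LP has an optimal solution: (2, 5) with z = 41.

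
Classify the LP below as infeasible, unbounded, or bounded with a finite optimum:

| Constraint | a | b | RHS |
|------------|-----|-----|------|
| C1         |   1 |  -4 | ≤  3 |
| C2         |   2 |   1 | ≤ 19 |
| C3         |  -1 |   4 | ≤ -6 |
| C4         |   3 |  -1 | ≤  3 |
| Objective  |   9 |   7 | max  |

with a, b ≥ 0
C1 requires a - 4b ≤ 3, while C3 (-a + 4b ≤ -6) is equivalent to a - 4b ≥ 6. Together they would need 6 ≤ a - 4b ≤ 3, which is impossible since 6 > 3. No point satisfies all constraints.

Infeasible: no point satisfies all constraints simultaneously.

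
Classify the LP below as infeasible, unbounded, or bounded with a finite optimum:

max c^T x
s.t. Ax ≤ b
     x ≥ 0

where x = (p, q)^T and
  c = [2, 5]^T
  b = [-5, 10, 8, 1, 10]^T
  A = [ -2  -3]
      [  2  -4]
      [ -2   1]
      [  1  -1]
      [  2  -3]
Feasible point: (0, 2) satisfies every constraint, so the LP is feasible.
Direction d = (1, 1): for each constraint row a, a·d ≤ 0 —
  (-2)(1) + (-3)(1) = -5 ≤ 0
  (2)(1) + (-4)(1) = -2 ≤ 0
  (-2)(1) + (1)(1) = -1 ≤ 0
  (1)(1) + (-1)(1) = 0 ≤ 0
  (2)(1) + (-3)(1) = -1 ≤ 0
and d ≥ 0, so (0, 2) + t·d stays feasible for every t ≥ 0. Along this ray z = 2p + 5q changes by 7 per unit t, so z → +∞.

Unbounded — the objective can increase without bound over the feasible region.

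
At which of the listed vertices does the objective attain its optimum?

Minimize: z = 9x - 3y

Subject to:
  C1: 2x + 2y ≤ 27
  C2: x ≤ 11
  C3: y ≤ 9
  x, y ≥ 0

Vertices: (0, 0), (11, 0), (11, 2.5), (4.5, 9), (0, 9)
Evaluating z = 9x - 3y at each vertex:
  (0, 0): z = 0
  (11, 0): z = 99
  (11, 2.5): z = 91.5
  (4.5, 9): z = 13.5
  (0, 9): z = -27

The smallest value is z = -27, attained at (0, 9).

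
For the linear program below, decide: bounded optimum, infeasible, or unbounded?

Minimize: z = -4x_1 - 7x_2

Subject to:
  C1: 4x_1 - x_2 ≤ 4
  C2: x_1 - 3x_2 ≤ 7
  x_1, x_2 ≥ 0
Feasible point: (0, 0) satisfies every constraint, so the LP is feasible.
Direction d = (0, 1): for each constraint row a, a·d ≤ 0 —
  (4)(0) + (-1)(1) = -1 ≤ 0
  (1)(0) + (-3)(1) = -3 ≤ 0
and d ≥ 0, so (0, 0) + t·d stays feasible for every t ≥ 0. Along this ray z = -4x_1 - 7x_2 changes by -7 per unit t, so z → −∞.

The LP is unbounded; z can be made arbitrarily small.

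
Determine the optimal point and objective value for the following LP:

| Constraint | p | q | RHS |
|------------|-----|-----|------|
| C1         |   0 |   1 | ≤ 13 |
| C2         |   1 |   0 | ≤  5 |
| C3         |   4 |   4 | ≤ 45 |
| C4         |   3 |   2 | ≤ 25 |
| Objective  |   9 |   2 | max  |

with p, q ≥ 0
Each vertex is the intersection of two constraint boundaries that also satisfies all remaining constraints:
  p = 0 and q = 0 → (0, 0)
  p = 5 and q = 0 → (5, 0)
  p = 5 and 3p + 2q = 25 → (5, 5)
  4p + 4q = 45 and 3p + 2q = 25 → (2.5, 8.75)
  4p + 4q = 45 and p = 0 → (0, 11.25)

Evaluating z = 9p + 2q at each vertex:
  (0, 0): z = 0
  (5, 0): z = 45
  (5, 5): z = 55
  (2.5, 8.75): z = 40
  (0, 11.25): z = 22.5

The maximum is at (5, 5) with z = 55.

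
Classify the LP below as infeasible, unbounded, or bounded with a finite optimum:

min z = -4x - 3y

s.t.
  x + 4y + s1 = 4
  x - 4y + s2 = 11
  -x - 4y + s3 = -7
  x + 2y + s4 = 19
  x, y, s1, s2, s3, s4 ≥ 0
The row x + 4y + s1 = 4 with s1 ≥ 0 requires x + 4y ≤ 4, while the row -x - 4y + s3 = -7 with s3 ≥ 0 is equivalent to x + 4y ≥ 7. Together they would need 7 ≤ x + 4y ≤ 4, which is impossible since 7 > 4. No point satisfies all constraints.

The feasible region is empty; the LP is infeasible.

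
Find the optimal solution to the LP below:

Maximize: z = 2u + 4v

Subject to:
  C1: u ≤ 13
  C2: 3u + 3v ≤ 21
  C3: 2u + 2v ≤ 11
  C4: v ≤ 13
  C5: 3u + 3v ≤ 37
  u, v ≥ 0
Each vertex is the intersection of two constraint boundaries that also satisfies all remaining constraints:
  u = 0 and v = 0 → (0, 0)
  2u + 2v = 11 and v = 0 → (5.5, 0)
  2u + 2v = 11 and u = 0 → (0, 5.5)

Evaluating z = 2u + 4v at each vertex:
  (0, 0): z = 0
  (5.5, 0): z = 11
  (0, 5.5): z = 22

The maximum is at (0, 5.5) with z = 22.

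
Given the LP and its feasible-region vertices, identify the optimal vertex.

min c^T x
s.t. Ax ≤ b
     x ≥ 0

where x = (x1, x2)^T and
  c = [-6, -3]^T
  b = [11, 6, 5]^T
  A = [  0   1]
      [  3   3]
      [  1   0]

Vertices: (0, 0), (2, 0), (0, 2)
(2, 0) with z = -12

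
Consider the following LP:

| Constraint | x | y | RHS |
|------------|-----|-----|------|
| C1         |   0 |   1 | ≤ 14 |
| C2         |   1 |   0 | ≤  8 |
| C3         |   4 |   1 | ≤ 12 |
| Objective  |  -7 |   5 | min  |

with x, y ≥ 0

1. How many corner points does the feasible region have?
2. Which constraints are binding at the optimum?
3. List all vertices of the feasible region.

1. 3
2. C3, y ≥ 0
3. (0, 0), (3, 0), (0, 12)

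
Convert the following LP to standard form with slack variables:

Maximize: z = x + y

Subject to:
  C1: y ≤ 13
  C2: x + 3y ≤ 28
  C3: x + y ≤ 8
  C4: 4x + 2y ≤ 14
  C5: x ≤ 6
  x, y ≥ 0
max z = x + y

s.t.
  y + s1 = 13
  x + 3y + s2 = 28
  x + y + s3 = 8
  4x + 2y + s4 = 14
  x + s5 = 6
  x, y, s1, s2, s3, s4, s5 ≥ 0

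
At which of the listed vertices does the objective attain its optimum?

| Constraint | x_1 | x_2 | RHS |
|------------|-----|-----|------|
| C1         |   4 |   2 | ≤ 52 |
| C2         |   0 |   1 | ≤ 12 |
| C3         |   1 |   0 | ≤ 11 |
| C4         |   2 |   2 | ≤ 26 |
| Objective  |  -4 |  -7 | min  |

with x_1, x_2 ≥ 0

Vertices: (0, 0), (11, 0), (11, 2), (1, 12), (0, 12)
(1, 12) with z = -88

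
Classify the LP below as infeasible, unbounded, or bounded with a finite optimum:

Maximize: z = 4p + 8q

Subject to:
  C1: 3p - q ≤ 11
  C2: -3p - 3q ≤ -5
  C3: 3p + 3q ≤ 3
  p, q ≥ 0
C3 requires 3p + 3q ≤ 3, while C2 (-3p - 3q ≤ -5) is equivalent to 3p + 3q ≥ 5. Together they would need 5 ≤ 3p + 3q ≤ 3, which is impossible since 5 > 3. No point satisfies all constraints.

The feasible region is empty; the LP is infeasible.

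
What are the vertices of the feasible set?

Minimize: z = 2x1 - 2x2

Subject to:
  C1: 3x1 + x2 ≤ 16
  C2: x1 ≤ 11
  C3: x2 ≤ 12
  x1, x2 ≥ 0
Each vertex is the intersection of two constraint boundaries that also satisfies all remaining constraints:
  x1 = 0 and x2 = 0 → (0, 0)
  3x1 + x2 = 16 and x2 = 0 → (5.333, 0)
  3x1 + x2 = 16 and x2 = 12 → (1.333, 12)
  x2 = 12 and x1 = 0 → (0, 12)

Vertices: (0, 0), (5.333, 0), (1.333, 12), (0, 12)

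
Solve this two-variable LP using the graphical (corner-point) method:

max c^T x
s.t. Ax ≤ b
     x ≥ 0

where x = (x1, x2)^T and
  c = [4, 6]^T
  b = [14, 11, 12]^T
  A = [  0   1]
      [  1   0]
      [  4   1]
Each vertex is the intersection of two constraint boundaries that also satisfies all remaining constraints:
  x1 = 0 and x2 = 0 → (0, 0)
  4x1 + x2 = 12 and x2 = 0 → (3, 0)
  4x1 + x2 = 12 and x1 = 0 → (0, 12)

Evaluating z = 4x1 + 6x2 at each vertex:
  (0, 0): z = 0
  (3, 0): z = 12
  (0, 12): z = 72

The maximum is at (0, 12) with z = 72.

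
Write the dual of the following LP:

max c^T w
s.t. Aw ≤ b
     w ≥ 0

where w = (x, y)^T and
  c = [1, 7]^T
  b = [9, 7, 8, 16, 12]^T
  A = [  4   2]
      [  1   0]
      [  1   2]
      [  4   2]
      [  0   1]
Minimize: z = 9y1 + 7y2 + 8y3 + 16y4 + 12y5

Subject to:
  C1: -4y1 - y2 - y3 - 4y4 ≤ -1
  C2: -2y1 - 2y3 - 2y4 - y5 ≤ -7
  y1, y2, y3, y4, y5 ≥ 0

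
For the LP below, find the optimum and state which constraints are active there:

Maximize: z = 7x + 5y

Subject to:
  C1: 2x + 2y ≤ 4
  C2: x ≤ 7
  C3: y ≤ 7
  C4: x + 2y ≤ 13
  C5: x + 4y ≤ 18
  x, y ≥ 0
Optimal: x = 2, y = 0
Binding: C1, y ≥ 0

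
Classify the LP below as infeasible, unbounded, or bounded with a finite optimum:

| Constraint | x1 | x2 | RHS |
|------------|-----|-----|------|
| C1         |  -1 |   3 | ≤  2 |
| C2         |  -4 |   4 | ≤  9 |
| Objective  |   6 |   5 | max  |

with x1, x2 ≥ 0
Feasible point: (0, 0) satisfies every constraint, so the LP is feasible.
Direction d = (1, 0): for each constraint row a, a·d ≤ 0 —
  (-1)(1) + (3)(0) = -1 ≤ 0
  (-4)(1) + (4)(0) = -4 ≤ 0
and d ≥ 0, so (0, 0) + t·d stays feasible for every t ≥ 0. Along this ray z = 6x1 + 5x2 changes by 6 per unit t, so z → +∞.

Unbounded: there is a feasible ray along which z → +∞.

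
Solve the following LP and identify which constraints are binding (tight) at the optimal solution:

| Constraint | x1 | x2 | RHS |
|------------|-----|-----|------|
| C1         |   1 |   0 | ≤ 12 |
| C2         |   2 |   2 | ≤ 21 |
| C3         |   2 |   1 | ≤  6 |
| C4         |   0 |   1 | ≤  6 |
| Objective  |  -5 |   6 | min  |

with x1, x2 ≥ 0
Optimal: x1 = 3, x2 = 0
Slack at optimum:
  C1: slack = 9
  C2: slack = 15
  C3: slack = 0 (binding)
  C4: slack = 6
  x1 ≥ 0: x1 = 3
  x2 ≥ 0: x2 = 0 (binding)
Binding constraints: C3, x2 ≥ 0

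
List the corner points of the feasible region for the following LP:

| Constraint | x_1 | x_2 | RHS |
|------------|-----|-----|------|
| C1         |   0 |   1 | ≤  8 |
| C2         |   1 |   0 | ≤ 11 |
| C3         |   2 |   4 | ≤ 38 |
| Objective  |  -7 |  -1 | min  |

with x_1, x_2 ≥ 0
Each vertex is the intersection of two constraint boundaries that also satisfies all remaining constraints:
  x_1 = 0 and x_2 = 0 → (0, 0)
  x_1 = 11 and x_2 = 0 → (11, 0)
  x_1 = 11 and 2x_1 + 4x_2 = 38 → (11, 4)
  x_2 = 8 and 2x_1 + 4x_2 = 38 → (3, 8)
  x_2 = 8 and x_1 = 0 → (0, 8)

Vertices: (0, 0), (11, 0), (11, 4), (3, 8), (0, 8)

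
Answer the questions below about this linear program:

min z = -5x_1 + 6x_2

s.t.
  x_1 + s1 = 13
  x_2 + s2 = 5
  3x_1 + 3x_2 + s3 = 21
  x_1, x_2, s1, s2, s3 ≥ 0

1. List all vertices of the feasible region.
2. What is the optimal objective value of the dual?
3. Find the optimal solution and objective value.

1. (0, 0), (7, 0), (2, 5), (0, 5)
2. -35 (by strong duality, equal to the primal optimum)
3. x_1 = 7, x_2 = 0, z = -35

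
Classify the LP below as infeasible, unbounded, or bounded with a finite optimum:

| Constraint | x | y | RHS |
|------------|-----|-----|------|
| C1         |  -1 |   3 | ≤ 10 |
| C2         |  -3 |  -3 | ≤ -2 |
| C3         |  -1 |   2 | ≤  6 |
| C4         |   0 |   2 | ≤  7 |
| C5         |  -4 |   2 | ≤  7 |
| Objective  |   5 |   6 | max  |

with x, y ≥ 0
Feasible point: (0, 1) satisfies every constraint, so the LP is feasible.
Direction d = (1, 0): for each constraint row a, a·d ≤ 0 —
  (-1)(1) + (3)(0) = -1 ≤ 0
  (-3)(1) + (-3)(0) = -3 ≤ 0
  (-1)(1) + (2)(0) = -1 ≤ 0
  (0)(1) + (2)(0) = 0 ≤ 0
  (-4)(1) + (2)(0) = -4 ≤ 0
and d ≥ 0, so (0, 1) + t·d stays feasible for every t ≥ 0. Along this ray z = 5x + 6y changes by 5 per unit t, so z → +∞.

The LP is unbounded; z can be made arbitrarily large.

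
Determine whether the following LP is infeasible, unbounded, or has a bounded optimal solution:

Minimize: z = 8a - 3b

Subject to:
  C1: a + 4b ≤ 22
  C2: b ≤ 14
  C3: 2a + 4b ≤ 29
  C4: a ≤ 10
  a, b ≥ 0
The point (0, 5.5) satisfies every constraint, so the LP is feasible; the constraints give a ≤ 10 and b ≤ 14, which with a, b ≥ 0 keep the feasible region inside a bounded box. A feasible, bounded LP attains a finite optimum at a vertex.

Bounded optimum: z* = -16.5 at (0, 5.5).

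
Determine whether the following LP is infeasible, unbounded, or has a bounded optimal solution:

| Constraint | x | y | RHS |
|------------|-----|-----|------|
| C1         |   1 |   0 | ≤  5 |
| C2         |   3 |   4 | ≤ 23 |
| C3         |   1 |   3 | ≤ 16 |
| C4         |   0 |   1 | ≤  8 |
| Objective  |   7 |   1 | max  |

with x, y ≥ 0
The point (5, 2) satisfies every constraint, so the LP is feasible; the constraints give x ≤ 5 and y ≤ 8, which with x, y ≥ 0 keep the feasible region inside a bounded box. A feasible, bounded LP attains a finite optimum at a vertex.

Evaluating z = 7x + y at each vertex:
  (0, 0): z = 0
  (5, 0): z = 35
  (5, 2): z = 37
  (1, 5): z = 12
  (0, 5.333): z = 5.333

The LP has an optimal solution: (5, 2) with z = 37.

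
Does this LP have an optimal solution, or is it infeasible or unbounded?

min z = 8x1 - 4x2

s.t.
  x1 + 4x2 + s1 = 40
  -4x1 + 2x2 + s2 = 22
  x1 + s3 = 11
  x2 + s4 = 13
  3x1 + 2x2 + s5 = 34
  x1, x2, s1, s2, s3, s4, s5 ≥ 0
The point (0, 10) satisfies every constraint, so the LP is feasible; the constraints give x1 ≤ 11 and x2 ≤ 13, which with x1, x2 ≥ 0 keep the feasible region inside a bounded box. A feasible, bounded LP attains a finite optimum at a vertex.

The LP has an optimal solution: (0, 10) with z = -40.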